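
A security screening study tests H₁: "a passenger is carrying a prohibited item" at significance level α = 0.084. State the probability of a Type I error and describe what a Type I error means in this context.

P(Type I error) = α = 0.084. A Type I error is rejecting H₀ when H₀ is actually true (false positive) — here, concluding that a passenger is carrying a prohibited item when in fact this is not the case. Consequence: detaining an innocent passenger — delay and inconvenience.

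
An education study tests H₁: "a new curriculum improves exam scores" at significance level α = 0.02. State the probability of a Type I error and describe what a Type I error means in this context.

P(Type I error) = α = 0.02. A Type I error is rejecting H₀ when H₀ is actually true (false positive) — here, concluding that a new curriculum improves exam scores when in fact this is not the case. Consequence: adopting a curriculum that gives no real benefit — disruption for nothing.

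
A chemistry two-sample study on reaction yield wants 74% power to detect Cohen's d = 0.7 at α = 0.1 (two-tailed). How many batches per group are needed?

z_{α/2} = 1.645, z_β = Φ⁻¹(0.74) = 0.643. For medium effect (d = 0.7): n per group = 2(z_{α/2} + z_β)²/d² = 2(1.645 + 0.643)²/0.7² = 21.4 → 22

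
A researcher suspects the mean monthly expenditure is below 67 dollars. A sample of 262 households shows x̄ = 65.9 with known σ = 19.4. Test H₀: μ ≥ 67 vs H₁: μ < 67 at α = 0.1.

z = -0.918. Critical value: -1.28. Fail to reject H₀.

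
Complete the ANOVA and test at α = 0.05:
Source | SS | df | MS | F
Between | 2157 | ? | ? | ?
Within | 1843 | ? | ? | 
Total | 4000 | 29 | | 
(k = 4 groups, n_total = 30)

df_between = 3, df_within = 26. MS_between = 719.0, MS_within = 70.88. F = 10.143, F_crit ≈ 2.975. Reject H₀.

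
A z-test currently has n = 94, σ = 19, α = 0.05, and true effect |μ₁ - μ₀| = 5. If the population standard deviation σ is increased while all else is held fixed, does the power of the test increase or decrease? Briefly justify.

Power decreases: a larger σ inflates the standard error σ/√n, pulling the sampling distribution under H₁ back toward the critical value.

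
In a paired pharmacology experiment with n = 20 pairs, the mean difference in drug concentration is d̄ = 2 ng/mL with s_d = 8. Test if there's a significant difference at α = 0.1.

t = d̄/(s_d/√n) = 2/(8/√20) = 1.118. df = 19, critical t = ±1.729. Fail to reject H₀.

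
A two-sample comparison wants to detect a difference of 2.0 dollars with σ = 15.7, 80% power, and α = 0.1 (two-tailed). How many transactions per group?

n per group = 2(z_α/2 + z_β)²σ²/d² = 2×(1.645 + 0.84)²×15.7²/2.0² = 761.1 → n = 762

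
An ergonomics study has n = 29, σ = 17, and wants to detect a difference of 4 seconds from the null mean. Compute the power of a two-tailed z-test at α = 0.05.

SE = σ/√n = 17/√29 = 3.157. Non-centrality λ = d/SE = 4/3.157 = 1.267. Power ≈ Φ(λ - z_{α/2}) = Φ(1.267 - 1.96) = Φ(-0.693) = 0.244.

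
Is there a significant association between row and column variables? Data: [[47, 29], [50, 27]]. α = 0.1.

χ² = 0.158. df = 1, critical = 2.706. Fail to reject H₀. No evidence of dependence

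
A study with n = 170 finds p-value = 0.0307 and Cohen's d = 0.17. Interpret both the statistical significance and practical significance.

Statistically significant (p = 0.0307 < 0.05). Cohen's d = 0.17 indicates a very small effect size. Both statistical and practical significance should be considered.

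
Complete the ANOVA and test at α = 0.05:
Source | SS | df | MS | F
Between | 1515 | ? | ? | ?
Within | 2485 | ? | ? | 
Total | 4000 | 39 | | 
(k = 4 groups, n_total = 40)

df_between = 3, df_within = 36. MS_between = 505.0, MS_within = 69.03. F = 7.316, F_crit ≈ 2.866. Reject H₀.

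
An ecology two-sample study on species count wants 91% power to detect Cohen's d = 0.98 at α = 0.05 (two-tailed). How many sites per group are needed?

z_{α/2} = 1.96, z_β = Φ⁻¹(0.91) = 1.341. For large effect (d = 0.98): n per group = 2(z_{α/2} + z_β)²/d² = 2(1.96 + 1.341)²/0.98² = 22.7 → 23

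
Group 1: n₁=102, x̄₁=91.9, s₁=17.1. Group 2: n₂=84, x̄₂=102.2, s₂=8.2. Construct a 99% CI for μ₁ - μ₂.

Difference = -10.3. SE = √(17.1²/102 + 8.2²/84) = 1.915. CI = (-15.23, -5.37)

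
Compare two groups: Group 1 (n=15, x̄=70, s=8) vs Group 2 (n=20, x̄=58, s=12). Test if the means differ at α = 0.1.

Pooled sp = 10.49. t = 3.349, df = 33. Critical t = ±1.692. Reject H₀.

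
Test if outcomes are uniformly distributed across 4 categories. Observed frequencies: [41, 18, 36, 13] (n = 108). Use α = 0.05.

Expected = 27 each. χ² = Σ(O-E)²/E = 20.519. df = 3, critical value = 7.815. Reject H₀.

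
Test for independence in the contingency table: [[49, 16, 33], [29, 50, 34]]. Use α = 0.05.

χ² = 21.702. df = 2, critical = 5.991. Reject H₀. Variables are dependent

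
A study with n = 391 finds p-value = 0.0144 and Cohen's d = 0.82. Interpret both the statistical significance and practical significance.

Statistically significant (p = 0.0144 < 0.05). Cohen's d = 0.82 indicates a large effect size. Both statistical and practical significance should be considered.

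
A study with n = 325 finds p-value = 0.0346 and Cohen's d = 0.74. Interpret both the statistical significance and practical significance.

Statistically significant (p = 0.0346 < 0.05). Cohen's d = 0.74 indicates a medium effect size. Both statistical and practical significance should be considered.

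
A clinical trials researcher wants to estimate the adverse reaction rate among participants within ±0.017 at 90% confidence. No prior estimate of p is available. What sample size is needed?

Conservative approach: use p = 0.5 (maximizes p(1-p) = 0.25). n = z²(0.25)/E² = 1.645²×0.25/0.017² = 2340.9 → n = 2341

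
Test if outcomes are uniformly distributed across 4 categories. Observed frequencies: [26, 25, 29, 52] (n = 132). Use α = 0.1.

Expected = 33 each. χ² = Σ(O-E)²/E = 14.848. df = 3, critical value = 6.251. Reject H₀.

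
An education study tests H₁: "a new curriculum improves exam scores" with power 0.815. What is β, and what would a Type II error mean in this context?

β = 1 - power = 1 - 0.815 = 0.185. A Type II error is failing to reject H₀ when H₀ is false (false negative) — here, failing to conclude that a new curriculum improves exam scores when in fact it is true. Consequence: keeping the old curriculum when the new one would have helped students.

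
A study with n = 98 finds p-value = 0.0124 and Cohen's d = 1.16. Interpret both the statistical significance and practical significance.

Statistically significant (p = 0.0124 < 0.05). Cohen's d = 1.16 indicates a large effect size. Both statistical and practical significance should be considered.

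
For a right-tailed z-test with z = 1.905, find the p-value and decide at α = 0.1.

p = P(Z > 1.905) = 1 - Φ(1.905) ≈ 0.0284. Since p < 0.1, reject H₀ (significant) at α = 0.1.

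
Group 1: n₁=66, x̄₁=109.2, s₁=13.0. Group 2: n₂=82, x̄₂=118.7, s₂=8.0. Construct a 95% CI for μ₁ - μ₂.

Difference = -9.5. SE = √(13.0²/66 + 8.0²/82) = 1.828. CI = (-13.08, -5.92)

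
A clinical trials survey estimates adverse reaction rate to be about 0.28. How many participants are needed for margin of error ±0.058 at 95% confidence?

n = z²p(1-p)/E² = 1.96²×0.28×0.72/0.058² = 230.2 → n = 231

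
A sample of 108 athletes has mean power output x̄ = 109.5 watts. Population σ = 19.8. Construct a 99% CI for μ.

CI = x̄ ± z*(σ/√n) = 109.5 ± 2.576(19.8/√108) = 109.5 ± 4.91 = (104.59, 114.41)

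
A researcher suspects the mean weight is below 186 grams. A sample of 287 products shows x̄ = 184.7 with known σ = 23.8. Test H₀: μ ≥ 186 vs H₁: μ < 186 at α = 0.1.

z = -0.925. Critical value: -1.28. Fail to reject H₀.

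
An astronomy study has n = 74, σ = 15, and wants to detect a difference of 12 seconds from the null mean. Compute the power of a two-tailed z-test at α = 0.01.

SE = σ/√n = 15/√74 = 1.744. Non-centrality λ = d/SE = 12/1.744 = 6.882. Power ≈ Φ(λ - z_{α/2}) = Φ(6.882 - 2.576) = Φ(4.306) = 1.0.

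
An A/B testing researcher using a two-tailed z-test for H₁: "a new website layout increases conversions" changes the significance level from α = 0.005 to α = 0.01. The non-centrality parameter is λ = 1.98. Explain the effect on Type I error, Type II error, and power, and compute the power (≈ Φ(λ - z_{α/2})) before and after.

Increasing α from 0.005 to 0.01:
• Type I error rate increases (α is the Type I rate by definition).
• Critical value moves from z_{α/2} = 2.807 to 2.576, so power = Φ(λ - z_{α/2}) goes from Φ(1.98 - 2.807) = 0.204 to Φ(1.98 - 2.576) = 0.276.
• Type II error rate β = 1 - power therefore decreases (0.796 → 0.724).
Appropriate when false negatives are costly — here, discarding a layout that would have improved conversions — lost revenue.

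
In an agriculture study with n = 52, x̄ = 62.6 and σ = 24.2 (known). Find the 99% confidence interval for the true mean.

CI = x̄ ± z*(σ/√n) = 62.6 ± 2.576(24.2/√52) = 62.6 ± 8.64 = (53.96, 71.24)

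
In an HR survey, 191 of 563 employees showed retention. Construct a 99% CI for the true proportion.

p̂ = 0.339. CI = p̂ ± z*√(p̂(1-p̂)/n) = (0.288, 0.391)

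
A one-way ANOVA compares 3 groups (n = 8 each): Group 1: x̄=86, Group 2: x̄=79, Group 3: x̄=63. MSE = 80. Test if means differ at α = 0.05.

Grand mean = 76.0. SS_between = 2224.0, MS_between = 1112.0. F = 13.9, F_crit ≈ 3.467. Reject H₀.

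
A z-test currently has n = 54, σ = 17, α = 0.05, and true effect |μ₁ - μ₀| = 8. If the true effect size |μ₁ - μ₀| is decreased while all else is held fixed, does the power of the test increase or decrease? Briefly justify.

Power decreases: a smaller true effect decreases the non-centrality λ = |μ₁ - μ₀|/(σ/√n).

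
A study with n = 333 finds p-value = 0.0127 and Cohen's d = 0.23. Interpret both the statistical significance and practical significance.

Statistically significant (p = 0.0127 < 0.05). Cohen's d = 0.23 indicates a small effect size. Both statistical and practical significance should be considered.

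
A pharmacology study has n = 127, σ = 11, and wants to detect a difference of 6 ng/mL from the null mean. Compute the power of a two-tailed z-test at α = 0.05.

SE = σ/√n = 11/√127 = 0.976. Non-centrality λ = d/SE = 6/0.976 = 6.147. Power ≈ Φ(λ - z_{α/2}) = Φ(6.147 - 1.96) = Φ(4.187) = 1.0.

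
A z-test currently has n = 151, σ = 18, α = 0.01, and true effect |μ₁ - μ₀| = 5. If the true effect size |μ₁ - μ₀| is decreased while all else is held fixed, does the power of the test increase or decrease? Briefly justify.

Power decreases: a smaller true effect decreases the non-centrality λ = |μ₁ - μ₀|/(σ/√n).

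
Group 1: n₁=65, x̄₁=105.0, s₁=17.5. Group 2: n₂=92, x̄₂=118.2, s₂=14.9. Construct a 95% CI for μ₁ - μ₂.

Difference = -13.2. SE = √(17.5²/65 + 14.9²/92) = 2.669. CI = (-18.43, -7.97)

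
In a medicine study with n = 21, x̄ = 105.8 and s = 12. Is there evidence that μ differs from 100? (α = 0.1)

t = (x̄ - μ₀)/(s/√n) = (105.8 - 100)/(12/√21) = 2.215. df = 20, critical t = ±1.725. Reject H₀.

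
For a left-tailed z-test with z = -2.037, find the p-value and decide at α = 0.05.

p = P(Z < -2.037) = Φ(-2.037) ≈ 0.0208. Since p < 0.05, reject H₀ (significant) at α = 0.05.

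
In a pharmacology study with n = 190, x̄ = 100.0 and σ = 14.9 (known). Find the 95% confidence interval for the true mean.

CI = x̄ ± z*(σ/√n) = 100.0 ± 1.96(14.9/√190) = 100.0 ± 2.12 = (97.88, 102.12)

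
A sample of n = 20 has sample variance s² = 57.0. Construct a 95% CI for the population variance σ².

df = 19. χ²_{0.025} = 32.852, χ²_{0.975} = 8.907. CI for σ² = ((n-1)s²/χ²_{α/2}, (n-1)s²/χ²_{1-α/2}) = (19·57.0/32.852, 19·57.0/8.907) = (32.97, 121.59)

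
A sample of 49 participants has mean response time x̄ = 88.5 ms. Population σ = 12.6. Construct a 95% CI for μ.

CI = x̄ ± z*(σ/√n) = 88.5 ± 1.96(12.6/√49) = 88.5 ± 3.53 = (84.97, 92.03)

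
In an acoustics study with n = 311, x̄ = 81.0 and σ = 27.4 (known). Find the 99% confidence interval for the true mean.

CI = x̄ ± z*(σ/√n) = 81.0 ± 2.576(27.4/√311) = 81.0 ± 4.0 = (77.0, 85.0)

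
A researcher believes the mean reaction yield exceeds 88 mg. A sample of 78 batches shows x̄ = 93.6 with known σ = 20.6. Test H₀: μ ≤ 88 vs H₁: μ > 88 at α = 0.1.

z = 2.401. Critical value: 1.28. Reject H₀.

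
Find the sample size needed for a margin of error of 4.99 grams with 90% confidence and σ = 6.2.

n = (z*σ/E)² = (1.645×6.2/4.99)² = 4.2 → n = 5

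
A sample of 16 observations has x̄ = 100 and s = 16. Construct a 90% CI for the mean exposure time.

CI = x̄ ± t*(s/√n) = 100 ± 1.753(16/√16) = (92.99, 107.01)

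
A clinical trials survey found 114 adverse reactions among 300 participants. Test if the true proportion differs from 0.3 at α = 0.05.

p̂ = 0.38, p₀ = 0.3. z = (p̂ - p₀)/√(p₀(1-p₀)/n) = 3.024. Critical: ±1.96. Reject H₀.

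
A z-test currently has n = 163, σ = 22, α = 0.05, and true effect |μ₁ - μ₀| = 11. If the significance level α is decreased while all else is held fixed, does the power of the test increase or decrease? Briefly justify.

Power decreases: a smaller α raises the critical value, so less of the H₁ sampling distribution falls in the rejection region.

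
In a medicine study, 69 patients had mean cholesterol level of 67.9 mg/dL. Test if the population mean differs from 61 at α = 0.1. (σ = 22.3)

z = (x̄ - μ₀)/(σ/√n) = (67.9 - 61)/(22.3/√69) = 2.57. Critical value: ±1.645. Since |2.57| > 1.645, Reject H₀.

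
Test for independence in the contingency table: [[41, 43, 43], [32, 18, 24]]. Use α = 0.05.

χ² = 2.975. df = 2, critical = 5.991. Fail to reject H₀. No evidence of dependence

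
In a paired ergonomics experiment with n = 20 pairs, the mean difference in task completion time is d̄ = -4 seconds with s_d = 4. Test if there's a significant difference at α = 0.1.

t = d̄/(s_d/√n) = -4/(4/√20) = -4.472. df = 19, critical t = ±1.729. Reject H₀.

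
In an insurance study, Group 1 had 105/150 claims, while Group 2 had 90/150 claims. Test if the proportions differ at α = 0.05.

p̂₁ = 0.7, p̂₂ = 0.6, pooled p̂ = 0.65. z = 1.816. Critical: ±1.96. Fail to reject H₀.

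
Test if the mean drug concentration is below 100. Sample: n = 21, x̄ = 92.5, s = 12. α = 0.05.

t = (92.5 - 100)/(12/√21) = -2.864, df = 20. Critical t = -1.725. Reject H₀.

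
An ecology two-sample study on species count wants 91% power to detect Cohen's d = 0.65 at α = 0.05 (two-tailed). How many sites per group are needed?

z_{α/2} = 1.96, z_β = Φ⁻¹(0.91) = 1.341. For medium effect (d = 0.65): n per group = 2(z_{α/2} + z_β)²/d² = 2(1.96 + 1.341)²/0.65² = 51.6 → 52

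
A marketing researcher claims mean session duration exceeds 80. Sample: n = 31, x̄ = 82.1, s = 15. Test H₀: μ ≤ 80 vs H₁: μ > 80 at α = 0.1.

t = (82.1 - 80)/(15/√31) = 0.779, df = 30. Critical t = 1.31. Fail to reject H₀.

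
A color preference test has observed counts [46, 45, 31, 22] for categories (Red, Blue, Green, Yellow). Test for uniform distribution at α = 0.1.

Expected = 36 each. χ² = Σ(O-E)²/E = 11.167. df = 3, critical value = 6.251. Reject H₀.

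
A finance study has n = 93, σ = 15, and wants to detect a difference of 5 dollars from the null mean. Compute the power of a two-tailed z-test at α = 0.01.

SE = σ/√n = 15/√93 = 1.555. Non-centrality λ = d/SE = 5/1.555 = 3.215. Power ≈ Φ(λ - z_{α/2}) = Φ(3.215 - 2.576) = Φ(0.639) = 0.738.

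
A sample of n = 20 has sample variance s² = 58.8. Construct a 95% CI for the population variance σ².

df = 19. χ²_{0.025} = 32.852, χ²_{0.975} = 8.907. CI for σ² = ((n-1)s²/χ²_{α/2}, (n-1)s²/χ²_{1-α/2}) = (19·58.8/32.852, 19·58.8/8.907) = (34.01, 125.43)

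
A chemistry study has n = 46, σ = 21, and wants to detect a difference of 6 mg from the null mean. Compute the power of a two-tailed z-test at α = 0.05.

SE = σ/√n = 21/√46 = 3.096. Non-centrality λ = d/SE = 6/3.096 = 1.938. Power ≈ Φ(λ - z_{α/2}) = Φ(1.938 - 1.96) = Φ(-0.022) = 0.491.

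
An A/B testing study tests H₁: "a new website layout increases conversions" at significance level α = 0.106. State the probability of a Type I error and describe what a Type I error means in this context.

P(Type I error) = α = 0.106. A Type I error is rejecting H₀ when H₀ is actually true (false positive) — here, concluding that a new website layout increases conversions when in fact this is not the case. Consequence: rolling out a layout that doesn't actually help — wasted engineering effort.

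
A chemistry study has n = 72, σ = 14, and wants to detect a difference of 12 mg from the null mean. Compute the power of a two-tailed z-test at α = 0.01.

SE = σ/√n = 14/√72 = 1.65. Non-centrality λ = d/SE = 12/1.65 = 7.273. Power ≈ Φ(λ - z_{α/2}) = Φ(7.273 - 2.576) = Φ(4.697) = 1.0.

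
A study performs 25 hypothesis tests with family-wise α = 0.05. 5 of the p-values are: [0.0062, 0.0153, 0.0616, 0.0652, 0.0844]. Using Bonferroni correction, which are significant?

Bonferroni α = 0.05/25 = 0.002. None of the given p-values are significant.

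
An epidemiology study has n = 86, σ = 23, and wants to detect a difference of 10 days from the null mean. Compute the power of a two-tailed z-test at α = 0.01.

SE = σ/√n = 23/√86 = 2.48. Non-centrality λ = d/SE = 10/2.48 = 4.032. Power ≈ Φ(λ - z_{α/2}) = Φ(4.032 - 2.576) = Φ(1.456) = 0.927.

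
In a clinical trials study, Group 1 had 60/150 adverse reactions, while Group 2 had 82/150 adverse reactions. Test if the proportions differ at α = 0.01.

p̂₁ = 0.4, p̂₂ = 0.547, pooled p̂ = 0.473. z = -2.544. Critical: ±2.576. Fail to reject H₀.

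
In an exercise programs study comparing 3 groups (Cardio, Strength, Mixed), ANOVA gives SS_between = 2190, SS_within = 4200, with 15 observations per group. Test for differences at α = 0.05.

df_between = 2, df_within = 42. F = MS_between/MS_within = 1095.0/100.0 = 10.95. F_crit ≈ 3.22. Reject H₀. At least one mean differs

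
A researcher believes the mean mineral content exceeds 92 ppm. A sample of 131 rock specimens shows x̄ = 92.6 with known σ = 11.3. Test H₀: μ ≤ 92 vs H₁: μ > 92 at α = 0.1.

z = 0.608. Critical value: 1.28. Fail to reject H₀.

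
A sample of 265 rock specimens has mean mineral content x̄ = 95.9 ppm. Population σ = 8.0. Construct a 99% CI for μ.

CI = x̄ ± z*(σ/√n) = 95.9 ± 2.576(8.0/√265) = 95.9 ± 1.27 = (94.63, 97.17)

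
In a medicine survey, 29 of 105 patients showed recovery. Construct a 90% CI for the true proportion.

p̂ = 0.276. CI = p̂ ± z*√(p̂(1-p̂)/n) = (0.204, 0.348)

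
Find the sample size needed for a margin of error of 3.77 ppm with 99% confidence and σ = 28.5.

n = (z*σ/E)² = (2.576×28.5/3.77)² = 379.2 → n = 380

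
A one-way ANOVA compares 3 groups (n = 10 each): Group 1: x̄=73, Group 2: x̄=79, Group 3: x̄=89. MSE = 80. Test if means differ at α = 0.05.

Grand mean = 80.33. SS_between = 1306.67, MS_between = 653.33. F = 8.167, F_crit ≈ 3.354. Reject H₀.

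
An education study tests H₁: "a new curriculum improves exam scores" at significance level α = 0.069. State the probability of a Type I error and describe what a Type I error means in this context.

P(Type I error) = α = 0.069. A Type I error is rejecting H₀ when H₀ is actually true (false positive) — here, concluding that a new curriculum improves exam scores when in fact this is not the case. Consequence: adopting a curriculum that gives no real benefit — disruption for nothing.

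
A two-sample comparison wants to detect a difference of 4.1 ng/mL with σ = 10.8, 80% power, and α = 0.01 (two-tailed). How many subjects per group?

n per group = 2(z_α/2 + z_β)²σ²/d² = 2×(2.576 + 0.84)²×10.8²/4.1² = 161.9 → n = 162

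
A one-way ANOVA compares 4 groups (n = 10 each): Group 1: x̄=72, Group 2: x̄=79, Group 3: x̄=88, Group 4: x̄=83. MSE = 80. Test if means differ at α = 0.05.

Grand mean = 80.5. SS_between = 1370.0, MS_between = 456.67. F = 5.708, F_crit ≈ 2.866. Reject H₀.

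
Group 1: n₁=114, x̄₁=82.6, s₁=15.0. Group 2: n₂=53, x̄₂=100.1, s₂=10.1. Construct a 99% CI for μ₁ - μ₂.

Difference = -17.5. SE = √(15.0²/114 + 10.1²/53) = 1.974. CI = (-22.59, -12.41)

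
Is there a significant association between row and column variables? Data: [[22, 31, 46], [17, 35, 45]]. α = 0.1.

χ² = 0.874. df = 2, critical = 4.605. Fail to reject H₀. No evidence of dependence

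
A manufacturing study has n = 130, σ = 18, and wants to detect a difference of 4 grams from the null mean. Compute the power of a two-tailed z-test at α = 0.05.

SE = σ/√n = 18/√130 = 1.579. Non-centrality λ = d/SE = 4/1.579 = 2.534. Power ≈ Φ(λ - z_{α/2}) = Φ(2.534 - 1.96) = Φ(0.574) = 0.717.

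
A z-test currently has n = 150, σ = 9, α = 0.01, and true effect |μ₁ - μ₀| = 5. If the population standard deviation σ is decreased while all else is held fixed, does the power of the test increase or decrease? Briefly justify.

Power increases: a smaller σ shrinks the standard error σ/√n, moving the sampling distribution under H₁ further from the critical value.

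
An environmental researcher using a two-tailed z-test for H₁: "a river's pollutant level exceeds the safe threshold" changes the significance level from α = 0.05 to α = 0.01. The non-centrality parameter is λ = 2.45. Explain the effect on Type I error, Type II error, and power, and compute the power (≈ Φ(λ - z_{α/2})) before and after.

Decreasing α from 0.05 to 0.01:
• Type I error rate decreases (α is the Type I rate by definition).
• Critical value moves from z_{α/2} = 1.96 to 2.576, so power = Φ(λ - z_{α/2}) goes from Φ(2.45 - 1.96) = 0.688 to Φ(2.45 - 2.576) = 0.45.
• Type II error rate β = 1 - power therefore increases (0.312 → 0.55).
Appropriate when false positives are costly — here, shutting down a compliant factory unnecessarily.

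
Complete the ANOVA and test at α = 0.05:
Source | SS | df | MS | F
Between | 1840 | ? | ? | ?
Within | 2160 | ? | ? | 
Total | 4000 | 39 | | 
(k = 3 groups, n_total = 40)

df_between = 2, df_within = 37. MS_between = 920.0, MS_within = 58.38. F = 15.759, F_crit ≈ 3.252. Reject H₀.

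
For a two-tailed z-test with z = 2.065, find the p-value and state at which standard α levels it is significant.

p = 2·P(Z > |2.065|) = 2·(1 - Φ(2.065)) ≈ 0.0389. Significant at α = 0.1; Significant at α = 0.05.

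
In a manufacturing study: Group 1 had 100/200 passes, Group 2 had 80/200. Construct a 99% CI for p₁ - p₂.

p̂₁ = 0.5, p̂₂ = 0.4. Difference = 0.1. CI = (-0.028, 0.228)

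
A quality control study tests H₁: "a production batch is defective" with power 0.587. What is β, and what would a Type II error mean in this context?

β = 1 - power = 1 - 0.587 = 0.413. A Type II error is failing to reject H₀ when H₀ is false (false negative) — here, failing to conclude that a production batch is defective when in fact it is true. Consequence: shipping a defective batch — faulty products reach customers.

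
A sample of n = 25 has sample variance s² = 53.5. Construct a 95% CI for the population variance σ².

df = 24. χ²_{0.025} = 39.364, χ²_{0.975} = 12.401. CI for σ² = ((n-1)s²/χ²_{α/2}, (n-1)s²/χ²_{1-α/2}) = (24·53.5/39.364, 24·53.5/12.401) = (32.62, 103.54)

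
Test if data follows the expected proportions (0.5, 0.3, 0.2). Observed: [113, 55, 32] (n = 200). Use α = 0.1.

Expected: [100.0, 60.0, 40.0]. χ² = 3.707. df = 2, critical = 4.605. Fail to reject H₀.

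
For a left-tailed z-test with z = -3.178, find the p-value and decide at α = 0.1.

p = P(Z < -3.178) = Φ(-3.178) ≈ 0.0007. Since p < 0.1, reject H₀ (significant) at α = 0.1.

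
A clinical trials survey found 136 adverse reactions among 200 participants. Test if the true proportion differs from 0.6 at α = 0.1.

p̂ = 0.68, p₀ = 0.6. z = (p̂ - p₀)/√(p₀(1-p₀)/n) = 2.309. Critical: ±1.645. Reject H₀.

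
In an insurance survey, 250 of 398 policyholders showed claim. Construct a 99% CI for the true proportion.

p̂ = 0.628. CI = p̂ ± z*√(p̂(1-p̂)/n) = (0.566, 0.691)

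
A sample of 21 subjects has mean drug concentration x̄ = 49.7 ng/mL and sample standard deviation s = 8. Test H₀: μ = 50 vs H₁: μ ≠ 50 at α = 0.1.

t = (x̄ - μ₀)/(s/√n) = (49.7 - 50)/(8/√21) = -0.172. df = 20, critical t = ±1.725. Fail to reject H₀.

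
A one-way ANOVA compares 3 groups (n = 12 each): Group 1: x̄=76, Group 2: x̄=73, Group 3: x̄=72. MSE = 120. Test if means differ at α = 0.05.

Grand mean = 73.67. SS_between = 104.0, MS_between = 52.0. F = 0.433, F_crit ≈ 3.285. Fail to reject H₀.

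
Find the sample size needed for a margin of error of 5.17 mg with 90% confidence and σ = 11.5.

n = (z*σ/E)² = (1.645×11.5/5.17)² = 13.4 → n = 14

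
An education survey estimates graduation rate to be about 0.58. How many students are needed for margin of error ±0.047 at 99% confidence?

n = z²p(1-p)/E² = 2.576²×0.58×0.42/0.047² = 731.8 → n = 732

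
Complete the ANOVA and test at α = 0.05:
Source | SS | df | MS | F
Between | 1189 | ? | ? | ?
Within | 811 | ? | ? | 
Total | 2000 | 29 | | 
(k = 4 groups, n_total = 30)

df_between = 3, df_within = 26. MS_between = 396.33, MS_within = 31.19. F = 12.706, F_crit ≈ 2.975. Reject H₀.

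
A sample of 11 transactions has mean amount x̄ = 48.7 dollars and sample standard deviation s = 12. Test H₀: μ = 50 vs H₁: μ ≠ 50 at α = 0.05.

t = (x̄ - μ₀)/(s/√n) = (48.7 - 50)/(12/√11) = -0.359. df = 10, critical t = ±2.228. Fail to reject H₀.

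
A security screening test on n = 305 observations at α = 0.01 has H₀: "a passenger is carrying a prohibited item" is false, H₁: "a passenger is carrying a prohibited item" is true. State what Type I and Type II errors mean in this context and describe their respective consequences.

Type I (false positive): concluding that a passenger is carrying a prohibited item when it is not — detaining an innocent passenger — delay and inconvenience. Type II (false negative): failing to conclude that a passenger is carrying a prohibited item when it is — letting a prohibited item through — security breach. Which is costlier depends on domain priorities and is a judgement call rather than a statistical fact.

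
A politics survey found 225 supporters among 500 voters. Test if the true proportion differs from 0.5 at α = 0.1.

p̂ = 0.45, p₀ = 0.5. z = (p̂ - p₀)/√(p₀(1-p₀)/n) = -2.236. Critical: ±1.645. Reject H₀.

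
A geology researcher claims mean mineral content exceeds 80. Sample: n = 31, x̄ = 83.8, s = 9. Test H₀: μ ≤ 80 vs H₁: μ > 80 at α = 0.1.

t = (83.8 - 80)/(9/√31) = 2.351, df = 30. Critical t = 1.31. Reject H₀.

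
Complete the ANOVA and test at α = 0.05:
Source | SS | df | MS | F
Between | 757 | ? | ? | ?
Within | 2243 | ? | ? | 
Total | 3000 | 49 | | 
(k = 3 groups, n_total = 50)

df_between = 2, df_within = 47. MS_between = 378.5, MS_within = 47.72. F = 7.931, F_crit ≈ 3.195. Reject H₀.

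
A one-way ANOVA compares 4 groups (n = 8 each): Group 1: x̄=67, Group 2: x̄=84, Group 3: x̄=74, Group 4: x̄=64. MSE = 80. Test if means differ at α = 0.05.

Grand mean = 72.25. SS_between = 1894.0, MS_between = 631.33. F = 7.892, F_crit ≈ 2.947. Reject H₀.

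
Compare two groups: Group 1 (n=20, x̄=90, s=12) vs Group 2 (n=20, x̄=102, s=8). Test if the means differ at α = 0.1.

Pooled sp = 10.2. t = -3.721, df = 38. Critical t = ±1.686. Reject H₀.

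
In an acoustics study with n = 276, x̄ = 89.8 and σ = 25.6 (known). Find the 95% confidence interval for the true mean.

CI = x̄ ± z*(σ/√n) = 89.8 ± 1.96(25.6/√276) = 89.8 ± 3.02 = (86.78, 92.82)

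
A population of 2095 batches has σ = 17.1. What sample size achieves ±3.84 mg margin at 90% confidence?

Without FPC: n₀ = (1.645×17.1/3.84)² = 53.661. With FPC: n = n₀N/(n₀+N-1) = 52.3 → n = 53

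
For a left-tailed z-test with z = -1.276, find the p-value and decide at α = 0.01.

p = P(Z < -1.276) = Φ(-1.276) ≈ 0.101. Since p ≥ 0.01, fail to reject H₀ (not significant) at α = 0.01.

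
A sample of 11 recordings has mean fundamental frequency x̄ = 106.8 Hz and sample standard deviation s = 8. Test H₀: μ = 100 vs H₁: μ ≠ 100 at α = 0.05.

t = (x̄ - μ₀)/(s/√n) = (106.8 - 100)/(8/√11) = 2.819. df = 10, critical t = ±2.228. Reject H₀.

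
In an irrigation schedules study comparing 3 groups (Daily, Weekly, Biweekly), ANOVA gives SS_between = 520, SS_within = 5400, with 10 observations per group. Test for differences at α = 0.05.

df_between = 2, df_within = 27. F = MS_between/MS_within = 260.0/200.0 = 1.3. F_crit ≈ 3.354. Fail to reject H₀.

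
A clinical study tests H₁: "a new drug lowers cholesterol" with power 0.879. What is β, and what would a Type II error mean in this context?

β = 1 - power = 1 - 0.879 = 0.121. A Type II error is failing to reject H₀ when H₀ is false (false negative) — here, failing to conclude that a new drug lowers cholesterol when in fact it is true. Consequence: shelving an effective drug — patients miss out on a treatment that would have helped.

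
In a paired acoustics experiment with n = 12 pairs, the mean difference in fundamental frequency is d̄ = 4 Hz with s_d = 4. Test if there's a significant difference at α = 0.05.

t = d̄/(s_d/√n) = 4/(4/√12) = 3.464. df = 11, critical t = ±2.201. Reject H₀.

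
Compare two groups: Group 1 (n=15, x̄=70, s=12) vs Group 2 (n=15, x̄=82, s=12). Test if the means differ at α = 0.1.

Pooled sp = 12.0. t = -2.739, df = 28. Critical t = ±1.701. Reject H₀.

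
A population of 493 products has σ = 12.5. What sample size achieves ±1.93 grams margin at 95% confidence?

Without FPC: n₀ = (1.96×12.5/1.93)² = 161.145. With FPC: n = n₀N/(n₀+N-1) = 121.6 → n = 122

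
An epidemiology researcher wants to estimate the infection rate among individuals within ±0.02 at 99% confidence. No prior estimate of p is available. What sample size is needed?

Conservative approach: use p = 0.5 (maximizes p(1-p) = 0.25). n = z²(0.25)/E² = 2.576²×0.25/0.02² = 4147.4 → n = 4148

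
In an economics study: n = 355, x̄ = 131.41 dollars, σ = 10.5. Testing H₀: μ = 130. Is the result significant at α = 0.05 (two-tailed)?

z = (131.41 - 130)/(10.5/√355) = 2.53. Since |z| > 1.96, significant at α = 0.05.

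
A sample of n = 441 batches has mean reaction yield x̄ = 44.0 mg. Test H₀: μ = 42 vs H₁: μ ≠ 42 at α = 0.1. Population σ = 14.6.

z = (x̄ - μ₀)/(σ/√n) = (44.0 - 42)/(14.6/√441) = 2.877. Critical value: ±1.645. Since |2.877| > 1.645, Reject H₀.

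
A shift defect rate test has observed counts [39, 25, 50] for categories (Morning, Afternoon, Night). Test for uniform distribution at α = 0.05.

Expected = 38 each. χ² = Σ(O-E)²/E = 8.263. df = 2, critical value = 5.991. Reject H₀.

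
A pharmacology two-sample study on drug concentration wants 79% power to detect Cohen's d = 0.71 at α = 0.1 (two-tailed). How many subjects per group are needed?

z_{α/2} = 1.645, z_β = Φ⁻¹(0.79) = 0.806. For medium effect (d = 0.71): n per group = 2(z_{α/2} + z_β)²/d² = 2(1.645 + 0.806)²/0.71² = 23.8 → 24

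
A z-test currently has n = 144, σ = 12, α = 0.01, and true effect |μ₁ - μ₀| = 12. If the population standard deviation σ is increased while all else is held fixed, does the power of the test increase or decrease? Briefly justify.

Power decreases: a larger σ inflates the standard error σ/√n, pulling the sampling distribution under H₁ back toward the critical value.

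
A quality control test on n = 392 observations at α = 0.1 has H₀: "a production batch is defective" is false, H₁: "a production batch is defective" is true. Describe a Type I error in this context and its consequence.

Type I error: rejecting H₀ when it is true — concluding that a production batch is defective when in fact it is not. Consequence: scrapping a good batch — wasted material and cost for no reason.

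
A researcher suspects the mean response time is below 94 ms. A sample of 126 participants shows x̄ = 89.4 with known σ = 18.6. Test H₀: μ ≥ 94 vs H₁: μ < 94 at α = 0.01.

z = -2.776. Critical value: -2.33. Reject H₀.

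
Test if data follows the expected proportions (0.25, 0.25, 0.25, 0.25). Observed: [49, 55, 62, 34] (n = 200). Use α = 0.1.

Expected: [50.0, 50.0, 50.0, 50.0]. χ² = 8.52. df = 3, critical = 6.251. Reject H₀.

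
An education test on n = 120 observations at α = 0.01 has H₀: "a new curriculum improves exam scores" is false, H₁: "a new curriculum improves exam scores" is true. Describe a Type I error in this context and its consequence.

Type I error: rejecting H₀ when it is true — concluding that a new curriculum improves exam scores when in fact it is not. Consequence: adopting a curriculum that gives no real benefit — disruption for nothing.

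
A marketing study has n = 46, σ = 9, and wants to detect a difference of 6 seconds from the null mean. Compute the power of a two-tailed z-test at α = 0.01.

SE = σ/√n = 9/√46 = 1.327. Non-centrality λ = d/SE = 6/1.327 = 4.522. Power ≈ Φ(λ - z_{α/2}) = Φ(4.522 - 2.576) = Φ(1.946) = 0.974.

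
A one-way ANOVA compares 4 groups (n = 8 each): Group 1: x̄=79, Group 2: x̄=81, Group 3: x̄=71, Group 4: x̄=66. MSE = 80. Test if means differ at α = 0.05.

Grand mean = 74.25. SS_between = 1174.0, MS_between = 391.33. F = 4.892, F_crit ≈ 2.947. Reject H₀.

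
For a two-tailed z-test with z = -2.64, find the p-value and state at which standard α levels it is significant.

p = 2·P(Z > |-2.64|) = 2·(1 - Φ(2.64)) ≈ 0.0083. Significant at α = 0.1; Significant at α = 0.05; Significant at α = 0.01.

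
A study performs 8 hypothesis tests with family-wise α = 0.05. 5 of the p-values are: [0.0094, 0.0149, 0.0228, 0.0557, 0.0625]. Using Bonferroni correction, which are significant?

Bonferroni α = 0.05/8 = 0.00625. None of the given p-values are significant.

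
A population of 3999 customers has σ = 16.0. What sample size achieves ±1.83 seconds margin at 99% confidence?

Without FPC: n₀ = (2.576×16.0/1.83)² = 507.259. With FPC: n = n₀N/(n₀+N-1) = 450.3 → n = 451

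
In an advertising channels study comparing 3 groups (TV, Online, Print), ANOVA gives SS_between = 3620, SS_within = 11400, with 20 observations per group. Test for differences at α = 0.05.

df_between = 2, df_within = 57. F = MS_between/MS_within = 1810.0/200.0 = 9.05. F_crit ≈ 3.159. Reject H₀. At least one mean differs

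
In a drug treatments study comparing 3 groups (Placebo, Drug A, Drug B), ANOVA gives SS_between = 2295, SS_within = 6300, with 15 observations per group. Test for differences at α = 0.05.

df_between = 2, df_within = 42. F = MS_between/MS_within = 1147.5/150.0 = 7.65. F_crit ≈ 3.22. Reject H₀. At least one mean differs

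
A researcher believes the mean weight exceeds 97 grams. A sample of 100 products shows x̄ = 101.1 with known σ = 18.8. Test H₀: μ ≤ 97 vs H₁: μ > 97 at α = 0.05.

z = 2.181. Critical value: 1.645. Reject H₀.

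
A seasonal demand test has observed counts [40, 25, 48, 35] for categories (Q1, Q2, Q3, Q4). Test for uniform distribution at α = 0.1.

Expected = 37 each. χ² = Σ(O-E)²/E = 7.514. df = 3, critical value = 6.251. Reject H₀.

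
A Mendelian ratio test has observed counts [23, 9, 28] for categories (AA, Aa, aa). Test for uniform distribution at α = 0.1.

Expected = 20 each. χ² = Σ(O-E)²/E = 9.7. df = 2, critical value = 4.605. Reject H₀.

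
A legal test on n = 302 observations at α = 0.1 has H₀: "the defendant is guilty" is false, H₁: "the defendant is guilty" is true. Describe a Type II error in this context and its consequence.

Type II error: failing to reject H₀ when it is false — concluding that the defendant is guilty is not supported when in fact it is. Consequence: acquitting a guilty person.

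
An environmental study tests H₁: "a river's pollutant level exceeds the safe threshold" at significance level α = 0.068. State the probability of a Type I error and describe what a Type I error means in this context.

P(Type I error) = α = 0.068. A Type I error is rejecting H₀ when H₀ is actually true (false positive) — here, concluding that a river's pollutant level exceeds the safe threshold when in fact this is not the case. Consequence: shutting down a compliant factory unnecessarily.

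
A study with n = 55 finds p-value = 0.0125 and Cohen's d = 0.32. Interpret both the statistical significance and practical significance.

Statistically significant (p = 0.0125 < 0.05). Cohen's d = 0.32 indicates a small effect size. Both statistical and practical significance should be considered.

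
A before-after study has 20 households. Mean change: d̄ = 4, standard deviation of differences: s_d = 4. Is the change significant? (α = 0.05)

t = d̄/(s_d/√n) = 4/(4/√20) = 4.472. df = 19, critical t = ±2.093. Reject H₀.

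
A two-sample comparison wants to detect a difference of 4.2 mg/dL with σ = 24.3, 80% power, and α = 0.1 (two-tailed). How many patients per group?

n per group = 2(z_α/2 + z_β)²σ²/d² = 2×(1.645 + 0.84)²×24.3²/4.2² = 413.4 → n = 414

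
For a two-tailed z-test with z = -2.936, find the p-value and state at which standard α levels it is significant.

p = 2·P(Z > |-2.936|) = 2·(1 - Φ(2.936)) ≈ 0.0033. Significant at α = 0.1; Significant at α = 0.05; Significant at α = 0.01.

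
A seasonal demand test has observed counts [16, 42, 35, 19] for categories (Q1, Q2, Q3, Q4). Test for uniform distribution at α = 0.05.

Expected = 28 each. χ² = Σ(O-E)²/E = 16.786. df = 3, critical value = 7.815. Reject H₀.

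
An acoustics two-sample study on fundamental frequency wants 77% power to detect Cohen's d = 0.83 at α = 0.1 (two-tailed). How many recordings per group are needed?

z_{α/2} = 1.645, z_β = Φ⁻¹(0.77) = 0.739. For large effect (d = 0.83): n per group = 2(z_{α/2} + z_β)²/d² = 2(1.645 + 0.739)²/0.83² = 16.5 → 17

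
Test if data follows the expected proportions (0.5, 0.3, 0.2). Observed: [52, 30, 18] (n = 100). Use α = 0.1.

Expected: [50.0, 30.0, 20.0]. χ² = 0.28. df = 2, critical = 4.605. Fail to reject H₀.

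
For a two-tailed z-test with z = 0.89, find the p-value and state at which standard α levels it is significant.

p = 2·P(Z > |0.89|) = 2·(1 - Φ(0.89)) ≈ 0.3735. Not significant at any standard level.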